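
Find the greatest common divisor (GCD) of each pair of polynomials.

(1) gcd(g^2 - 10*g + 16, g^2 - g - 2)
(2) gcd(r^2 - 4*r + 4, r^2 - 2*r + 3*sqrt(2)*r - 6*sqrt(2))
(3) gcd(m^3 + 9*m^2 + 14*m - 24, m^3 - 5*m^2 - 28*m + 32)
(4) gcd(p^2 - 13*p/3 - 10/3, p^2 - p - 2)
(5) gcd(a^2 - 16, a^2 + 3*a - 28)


(1) = gcd((g - 8)*(g - 2), (g - 2)*(g + 1)) = g - 2
(2) = r - 2
(3) = m^2 + 3*m - 4
(4) = gcd((p - 5)*(p + 2/3), (p - 2)*(p + 1)) = 1
(5) = gcd((a - 4)*(a + 4), (a - 4)*(a + 7)) = a - 4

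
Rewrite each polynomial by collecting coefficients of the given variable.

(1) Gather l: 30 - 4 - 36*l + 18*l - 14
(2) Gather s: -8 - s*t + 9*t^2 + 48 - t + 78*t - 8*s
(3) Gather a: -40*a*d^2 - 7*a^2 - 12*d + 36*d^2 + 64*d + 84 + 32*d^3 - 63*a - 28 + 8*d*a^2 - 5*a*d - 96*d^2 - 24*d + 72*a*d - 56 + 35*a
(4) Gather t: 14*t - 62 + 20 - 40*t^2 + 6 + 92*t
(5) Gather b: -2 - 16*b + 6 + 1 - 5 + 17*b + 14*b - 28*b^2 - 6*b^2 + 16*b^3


(1) = 12 - 18*l
(2) = s*(-t - 8) + 9*t^2 + 77*t + 40
(3) = a^2*(8*d - 7) + a*(-40*d^2 + 67*d - 28) + 32*d^3 - 60*d^2 + 28*d
(4) = -40*t^2 + 106*t - 36
(5) = 16*b^3 - 34*b^2 + 15*b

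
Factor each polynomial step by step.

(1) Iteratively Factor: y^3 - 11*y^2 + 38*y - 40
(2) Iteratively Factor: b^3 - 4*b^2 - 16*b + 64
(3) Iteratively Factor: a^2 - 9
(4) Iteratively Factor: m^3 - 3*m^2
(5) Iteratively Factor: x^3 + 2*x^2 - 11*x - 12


(1) = (y - 5)*(y^2 - 6*y + 8) = (y - 5)*(y - 2)*(y - 4)
(2) = (b - 4)*(b^2 - 16) = (b - 4)*(b + 4)*(b - 4)
(3) = (a + 3)*(a - 3)
(4) = (m)*(m^2 - 3*m) = m*(m - 3)*(m)
(5) = (x + 4)*(x^2 - 2*x - 3) = (x + 1)*(x + 4)*(x - 3)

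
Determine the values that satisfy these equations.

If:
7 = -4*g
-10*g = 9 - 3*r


Then:
g = -7/4
r = -17/6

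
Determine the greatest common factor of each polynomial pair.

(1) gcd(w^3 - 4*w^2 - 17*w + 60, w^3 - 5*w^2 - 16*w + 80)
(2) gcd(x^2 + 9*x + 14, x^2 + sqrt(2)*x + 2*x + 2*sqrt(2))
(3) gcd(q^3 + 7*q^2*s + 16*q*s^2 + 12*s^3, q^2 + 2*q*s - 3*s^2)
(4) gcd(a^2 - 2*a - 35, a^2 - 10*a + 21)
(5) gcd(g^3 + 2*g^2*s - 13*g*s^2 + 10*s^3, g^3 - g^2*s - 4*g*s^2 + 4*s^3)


(1) = w^2 - w - 20
(2) = x + 2
(3) = gcd((q + 2*s)^2*(q + 3*s), (q - s)*(q + 3*s)) = q + 3*s
(4) = gcd((a - 7)*(a + 5), (a - 7)*(a - 3)) = a - 7
(5) = gcd((g - 2*s)*(g - s)*(g + 5*s), (g - 2*s)*(g - s)*(g + 2*s)) = g^2 - 3*g*s + 2*s^2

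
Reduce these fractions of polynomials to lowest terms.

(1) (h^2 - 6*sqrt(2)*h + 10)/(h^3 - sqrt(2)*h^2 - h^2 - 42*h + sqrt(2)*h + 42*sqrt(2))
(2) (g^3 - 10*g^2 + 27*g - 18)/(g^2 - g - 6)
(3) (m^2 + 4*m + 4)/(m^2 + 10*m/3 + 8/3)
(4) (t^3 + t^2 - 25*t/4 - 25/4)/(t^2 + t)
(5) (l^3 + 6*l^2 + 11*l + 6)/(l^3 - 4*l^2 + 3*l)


(1) = (h - 5*sqrt(2))/(h^2 - h - 42)
(2) = (g^2 - 7*g + 6)/(g + 2)
(3) = (3*m + 6)/(3*m + 4)
(4) = (4*t^2 - 25)/(4*t)
(5) = (l^3 + 6*l^2 + 11*l + 6)/(l^3 - 4*l^2 + 3*l)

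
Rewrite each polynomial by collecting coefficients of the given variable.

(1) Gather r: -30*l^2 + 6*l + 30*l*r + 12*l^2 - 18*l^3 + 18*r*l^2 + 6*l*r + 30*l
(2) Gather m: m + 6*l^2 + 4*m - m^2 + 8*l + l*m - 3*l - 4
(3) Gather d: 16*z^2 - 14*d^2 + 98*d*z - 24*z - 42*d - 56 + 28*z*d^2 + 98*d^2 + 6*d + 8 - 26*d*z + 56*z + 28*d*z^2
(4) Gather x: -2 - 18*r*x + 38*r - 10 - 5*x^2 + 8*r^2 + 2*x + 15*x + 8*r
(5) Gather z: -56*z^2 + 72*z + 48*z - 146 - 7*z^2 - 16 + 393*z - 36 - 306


(1) = -18*l^3 - 18*l^2 + 36*l + r*(18*l^2 + 36*l)
(2) = 6*l^2 + 5*l - m^2 + m*(l + 5) - 4
(3) = d^2*(28*z + 84) + d*(28*z^2 + 72*z - 36) + 16*z^2 + 32*z - 48
(4) = 8*r^2 + 46*r - 5*x^2 + x*(17 - 18*r) - 12
(5) = -63*z^2 + 513*z - 504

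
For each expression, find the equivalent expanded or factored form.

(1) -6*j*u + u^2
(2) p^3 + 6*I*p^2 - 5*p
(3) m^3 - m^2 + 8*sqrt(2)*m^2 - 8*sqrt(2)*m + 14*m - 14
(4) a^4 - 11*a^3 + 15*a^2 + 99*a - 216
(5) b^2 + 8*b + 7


(1) = u*(-6*j + u)
(2) = p*(p + I)*(p + 5*I)
(3) = (m - 1)*(m + sqrt(2))*(m + 7*sqrt(2))
(4) = (a - 8)*(a - 3)^2*(a + 3)
(5) = (b + 1)*(b + 7)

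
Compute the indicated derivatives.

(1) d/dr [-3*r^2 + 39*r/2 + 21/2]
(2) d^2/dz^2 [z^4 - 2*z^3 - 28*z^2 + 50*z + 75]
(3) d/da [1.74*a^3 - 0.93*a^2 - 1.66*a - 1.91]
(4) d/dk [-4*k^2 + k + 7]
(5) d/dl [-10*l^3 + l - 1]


(1) = 39/2 - 6*r
(2) = 12*z^2 - 12*z - 56
(3) = 5.22*a^2 - 1.86*a - 1.66
(4) = 1 - 8*k
(5) = 1 - 30*l^2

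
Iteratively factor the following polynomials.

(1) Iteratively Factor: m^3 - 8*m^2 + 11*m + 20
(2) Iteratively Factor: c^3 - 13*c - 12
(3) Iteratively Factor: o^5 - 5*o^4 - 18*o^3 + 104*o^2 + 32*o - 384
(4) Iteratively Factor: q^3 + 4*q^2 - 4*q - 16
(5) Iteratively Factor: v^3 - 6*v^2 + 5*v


(1) = (m - 5)*(m^2 - 3*m - 4) = (m - 5)*(m - 4)*(m + 1)
(2) = (c - 4)*(c^2 + 4*c + 3) = (c - 4)*(c + 3)*(c + 1)
(3) = (o + 2)*(o^4 - 7*o^3 - 4*o^2 + 112*o - 192) = (o + 2)*(o + 4)*(o^3 - 11*o^2 + 40*o - 48) = (o - 4)*(o + 2)*(o + 4)*(o^2 - 7*o + 12) = (o - 4)^2*(o + 2)*(o + 4)*(o - 3)
(4) = (q + 4)*(q^2 - 4) = (q - 2)*(q + 4)*(q + 2)
(5) = (v - 5)*(v^2 - v) = (v - 5)*(v - 1)*(v)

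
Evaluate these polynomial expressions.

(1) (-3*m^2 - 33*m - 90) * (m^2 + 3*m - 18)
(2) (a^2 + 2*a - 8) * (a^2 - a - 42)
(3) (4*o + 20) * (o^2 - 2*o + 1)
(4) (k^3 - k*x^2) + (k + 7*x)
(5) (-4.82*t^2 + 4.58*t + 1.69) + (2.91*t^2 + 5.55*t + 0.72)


(1) = -3*m^4 - 42*m^3 - 135*m^2 + 324*m + 1620
(2) = a^4 + a^3 - 52*a^2 - 76*a + 336
(3) = 4*o^3 + 12*o^2 - 36*o + 20
(4) = k^3 - k*x^2 + k + 7*x
(5) = -1.91*t^2 + 10.13*t + 2.41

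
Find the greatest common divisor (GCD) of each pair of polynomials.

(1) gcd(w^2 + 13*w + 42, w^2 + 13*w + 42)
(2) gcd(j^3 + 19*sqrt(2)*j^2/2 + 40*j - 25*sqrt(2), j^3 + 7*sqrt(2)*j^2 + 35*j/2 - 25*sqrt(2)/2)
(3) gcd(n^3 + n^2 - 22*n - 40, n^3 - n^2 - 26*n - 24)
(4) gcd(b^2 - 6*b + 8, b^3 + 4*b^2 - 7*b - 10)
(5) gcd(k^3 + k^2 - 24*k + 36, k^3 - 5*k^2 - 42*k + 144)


(1) = w^2 + 13*w + 42
(2) = gcd((j - sqrt(2)/2)*(j + 5*sqrt(2))^2, (j - sqrt(2)/2)*(j + 5*sqrt(2)/2)*(j + 5*sqrt(2))) = j^2 + 9*sqrt(2)*j/2 - 5
(3) = gcd((n - 5)*(n + 2)*(n + 4), (n - 6)*(n + 1)*(n + 4)) = n + 4
(4) = b - 2
(5) = gcd((k - 3)*(k - 2)*(k + 6), (k - 8)*(k - 3)*(k + 6)) = k^2 + 3*k - 18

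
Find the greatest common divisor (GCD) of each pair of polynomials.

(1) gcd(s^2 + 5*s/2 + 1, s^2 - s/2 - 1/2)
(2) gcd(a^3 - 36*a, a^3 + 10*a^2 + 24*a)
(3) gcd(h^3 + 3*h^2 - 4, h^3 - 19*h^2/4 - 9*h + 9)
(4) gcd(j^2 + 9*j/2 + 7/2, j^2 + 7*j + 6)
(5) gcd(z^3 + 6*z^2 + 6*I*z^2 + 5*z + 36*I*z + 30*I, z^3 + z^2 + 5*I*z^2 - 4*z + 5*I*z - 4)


(1) = gcd((s + 1/2)*(s + 2), (s - 1)*(s + 1/2)) = s + 1/2
(2) = gcd(a*(a - 6)*(a + 6), a*(a + 4)*(a + 6)) = a^2 + 6*a
(3) = gcd((h - 1)*(h + 2)^2, (h - 6)*(h - 3/4)*(h + 2)) = h + 2
(4) = gcd((j + 1)*(j + 7/2), (j + 1)*(j + 6)) = j + 1
(5) = gcd((z + 1)*(z + 5)*(z + 6*I), (z + 1)*(z + I)*(z + 4*I)) = z + 1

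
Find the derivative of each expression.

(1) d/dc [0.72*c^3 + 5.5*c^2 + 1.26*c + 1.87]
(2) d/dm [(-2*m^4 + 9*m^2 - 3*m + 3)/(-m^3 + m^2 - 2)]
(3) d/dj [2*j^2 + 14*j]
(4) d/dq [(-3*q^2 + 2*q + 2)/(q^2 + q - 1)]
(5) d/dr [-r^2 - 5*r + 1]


(1) = 2.16*c^2 + 11.0*c + 1.26
(2) = (-m*(3*m - 2)*(2*m^4 - 9*m^2 + 3*m - 3) + (m^3 - m^2 + 2)*(8*m^3 - 18*m + 3))/(m^3 - m^2 + 2)^2
(3) = 4*j + 14
(4) = (-5*q^2 + 2*q - 4)/(q^4 + 2*q^3 - q^2 - 2*q + 1)
(5) = -2*r - 5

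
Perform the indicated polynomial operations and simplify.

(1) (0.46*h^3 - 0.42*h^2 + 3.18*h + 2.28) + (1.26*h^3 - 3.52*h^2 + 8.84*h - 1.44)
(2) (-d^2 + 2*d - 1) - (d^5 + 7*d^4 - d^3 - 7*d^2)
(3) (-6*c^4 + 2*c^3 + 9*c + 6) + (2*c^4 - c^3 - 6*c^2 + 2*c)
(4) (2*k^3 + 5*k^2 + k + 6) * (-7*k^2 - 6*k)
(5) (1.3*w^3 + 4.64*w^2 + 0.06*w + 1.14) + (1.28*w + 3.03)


(1) = 1.72*h^3 - 3.94*h^2 + 12.02*h + 0.84
(2) = -d^5 - 7*d^4 + d^3 + 6*d^2 + 2*d - 1
(3) = -4*c^4 + c^3 - 6*c^2 + 11*c + 6
(4) = -14*k^5 - 47*k^4 - 37*k^3 - 48*k^2 - 36*k
(5) = 1.3*w^3 + 4.64*w^2 + 1.34*w + 4.17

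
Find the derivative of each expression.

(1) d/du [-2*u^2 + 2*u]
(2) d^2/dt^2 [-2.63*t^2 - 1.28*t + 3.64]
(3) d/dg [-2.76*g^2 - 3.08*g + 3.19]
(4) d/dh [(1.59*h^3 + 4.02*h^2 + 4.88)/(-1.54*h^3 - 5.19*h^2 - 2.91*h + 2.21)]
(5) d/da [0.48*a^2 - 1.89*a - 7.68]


(1) = 2 - 4*u
(2) = -5.26000000000000
(3) = -5.52*g - 3.08
(4) = (-2.0613*h^4 - 9.2538*h^3 + 21.3891*h^2 + 68.4228*h + 14.2008)/(2.3716*h^6 + 15.9852*h^5 + 35.8989*h^4 + 23.399*h^3 - 14.4717*h^2 - 12.8622*h + 4.8841)
(5) = 0.96*a - 1.89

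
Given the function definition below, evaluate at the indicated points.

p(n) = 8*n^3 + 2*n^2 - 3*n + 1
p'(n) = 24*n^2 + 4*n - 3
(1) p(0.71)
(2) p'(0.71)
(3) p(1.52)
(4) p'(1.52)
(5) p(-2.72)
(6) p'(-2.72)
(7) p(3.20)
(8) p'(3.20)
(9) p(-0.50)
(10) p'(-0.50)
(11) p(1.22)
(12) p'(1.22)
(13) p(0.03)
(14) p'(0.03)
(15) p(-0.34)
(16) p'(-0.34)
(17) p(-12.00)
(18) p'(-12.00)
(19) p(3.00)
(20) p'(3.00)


(1) = 2.74
(2) = 11.94
(3) = 29.16
(4) = 58.53
(5) = -137.03
(6) = 163.68
(7) = 274.02
(8) = 255.56
(9) = 2.00
(10) = 1.00
(11) = 14.84
(12) = 37.60
(13) = 0.91
(14) = -2.86
(15) = 1.94
(16) = -1.59
(17) = -13499.00
(18) = 3405.00
(19) = 226.00
(20) = 225.00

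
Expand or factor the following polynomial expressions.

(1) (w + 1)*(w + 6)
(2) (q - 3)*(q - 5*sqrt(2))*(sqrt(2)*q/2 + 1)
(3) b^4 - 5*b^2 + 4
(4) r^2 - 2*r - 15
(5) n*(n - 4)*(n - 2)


(1) = w^2 + 7*w + 6
(2) = sqrt(2)*q^3/2 - 4*q^2 - 3*sqrt(2)*q^2/2 - 5*sqrt(2)*q + 12*q + 15*sqrt(2)
(3) = (b - 2)*(b - 1)*(b + 1)*(b + 2)
(4) = (r - 5)*(r + 3)
(5) = n^3 - 6*n^2 + 8*n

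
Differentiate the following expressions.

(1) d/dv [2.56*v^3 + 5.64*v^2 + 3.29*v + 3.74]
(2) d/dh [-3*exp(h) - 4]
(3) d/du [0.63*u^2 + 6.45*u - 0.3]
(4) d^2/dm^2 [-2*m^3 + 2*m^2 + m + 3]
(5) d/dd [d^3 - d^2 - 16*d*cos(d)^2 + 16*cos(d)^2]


(1) = 7.68*v^2 + 11.28*v + 3.29
(2) = -3*exp(h)
(3) = 1.26*u + 6.45
(4) = 4 - 12*m
(5) = 3*d^2 + 16*d*sin(2*d) - 2*d - 16*sin(2*d) - 16*cos(d)^2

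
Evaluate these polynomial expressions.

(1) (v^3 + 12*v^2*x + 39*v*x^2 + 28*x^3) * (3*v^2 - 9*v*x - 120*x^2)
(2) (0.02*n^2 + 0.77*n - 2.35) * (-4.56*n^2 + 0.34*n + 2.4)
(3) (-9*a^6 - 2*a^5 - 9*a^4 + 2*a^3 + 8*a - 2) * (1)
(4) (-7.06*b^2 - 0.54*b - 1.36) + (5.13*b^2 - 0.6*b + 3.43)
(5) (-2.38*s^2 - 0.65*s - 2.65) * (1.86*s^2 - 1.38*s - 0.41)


(1) = 3*v^5 + 27*v^4*x - 111*v^3*x^2 - 1707*v^2*x^3 - 4932*v*x^4 - 3360*x^5
(2) = -0.0912*n^4 - 3.5044*n^3 + 11.0258*n^2 + 1.049*n - 5.64
(3) = -9*a^6 - 2*a^5 - 9*a^4 + 2*a^3 + 8*a - 2
(4) = -1.93*b^2 - 1.14*b + 2.07
(5) = -4.4268*s^4 + 2.0754*s^3 - 3.0562*s^2 + 3.9235*s + 1.0865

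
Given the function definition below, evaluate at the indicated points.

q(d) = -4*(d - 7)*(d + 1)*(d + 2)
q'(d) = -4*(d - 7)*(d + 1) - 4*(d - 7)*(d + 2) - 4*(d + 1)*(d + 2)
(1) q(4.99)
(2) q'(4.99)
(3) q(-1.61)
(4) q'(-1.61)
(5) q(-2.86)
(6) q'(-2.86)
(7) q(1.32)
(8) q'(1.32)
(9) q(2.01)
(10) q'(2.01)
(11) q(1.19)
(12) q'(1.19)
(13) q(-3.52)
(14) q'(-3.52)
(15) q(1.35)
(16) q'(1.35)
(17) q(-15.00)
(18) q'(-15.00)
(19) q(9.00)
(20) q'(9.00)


(1) = 336.64
(2) = -63.12
(3) = -8.19
(4) = -6.63
(5) = 63.09
(6) = -113.68
(7) = 175.00
(8) = 97.33
(9) = 240.92
(10) = 91.84
(11) = 162.36
(12) = 97.09
(13) = 161.18
(14) = -185.32
(15) = 177.92
(16) = 97.33
(17) = 16016.00
(18) = -3104.00
(19) = -880.00
(20) = -608.00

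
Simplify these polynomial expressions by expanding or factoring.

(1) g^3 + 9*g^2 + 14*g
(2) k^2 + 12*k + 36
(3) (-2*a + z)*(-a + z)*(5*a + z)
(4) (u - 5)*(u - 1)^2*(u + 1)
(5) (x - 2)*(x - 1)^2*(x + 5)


(1) = g*(g + 2)*(g + 7)
(2) = (k + 6)^2
(3) = 10*a^3 - 13*a^2*z + 2*a*z^2 + z^3
(4) = u^4 - 6*u^3 + 4*u^2 + 6*u - 5
(5) = x^4 + x^3 - 15*x^2 + 23*x - 10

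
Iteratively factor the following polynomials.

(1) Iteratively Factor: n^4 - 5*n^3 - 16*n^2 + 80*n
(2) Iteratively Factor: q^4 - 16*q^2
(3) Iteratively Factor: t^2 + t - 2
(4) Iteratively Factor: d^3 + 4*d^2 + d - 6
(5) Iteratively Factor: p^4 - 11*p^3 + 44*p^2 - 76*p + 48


(1) = (n)*(n^3 - 5*n^2 - 16*n + 80) = n*(n + 4)*(n^2 - 9*n + 20) = n*(n - 4)*(n + 4)*(n - 5)
(2) = (q)*(q^3 - 16*q) = q^2*(q^2 - 16) = q^2*(q + 4)*(q - 4)
(3) = (t - 1)*(t + 2)
(4) = (d - 1)*(d^2 + 5*d + 6) = (d - 1)*(d + 2)*(d + 3)
(5) = (p - 2)*(p^3 - 9*p^2 + 26*p - 24) = (p - 3)*(p - 2)*(p^2 - 6*p + 8) = (p - 3)*(p - 2)^2*(p - 4)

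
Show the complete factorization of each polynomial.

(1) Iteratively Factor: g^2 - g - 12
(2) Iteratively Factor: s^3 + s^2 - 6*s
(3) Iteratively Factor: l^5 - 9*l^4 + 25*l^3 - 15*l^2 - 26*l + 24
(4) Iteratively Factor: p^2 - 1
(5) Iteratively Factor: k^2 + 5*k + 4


(1) = (g - 4)*(g + 3)
(2) = (s)*(s^2 + s - 6) = s*(s - 2)*(s + 3)
(3) = (l - 3)*(l^4 - 6*l^3 + 7*l^2 + 6*l - 8) = (l - 3)*(l - 2)*(l^3 - 4*l^2 - l + 4) = (l - 3)*(l - 2)*(l - 1)*(l^2 - 3*l - 4) = (l - 3)*(l - 2)*(l - 1)*(l + 1)*(l - 4)
(4) = (p + 1)*(p - 1)
(5) = (k + 1)*(k + 4)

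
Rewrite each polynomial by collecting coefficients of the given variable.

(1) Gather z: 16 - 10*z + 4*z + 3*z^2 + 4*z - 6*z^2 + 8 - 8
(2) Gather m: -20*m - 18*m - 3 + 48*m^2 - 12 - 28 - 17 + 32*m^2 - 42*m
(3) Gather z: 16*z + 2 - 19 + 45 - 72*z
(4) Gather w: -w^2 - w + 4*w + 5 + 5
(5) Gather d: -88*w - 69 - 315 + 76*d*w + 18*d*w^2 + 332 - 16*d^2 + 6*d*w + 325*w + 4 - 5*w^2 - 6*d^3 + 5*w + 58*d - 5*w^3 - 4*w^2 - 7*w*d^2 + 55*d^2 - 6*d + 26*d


(1) = -3*z^2 - 2*z + 16
(2) = 80*m^2 - 80*m - 60
(3) = 28 - 56*z
(4) = -w^2 + 3*w + 10
(5) = -6*d^3 + d^2*(39 - 7*w) + d*(18*w^2 + 82*w + 78) - 5*w^3 - 9*w^2 + 242*w - 48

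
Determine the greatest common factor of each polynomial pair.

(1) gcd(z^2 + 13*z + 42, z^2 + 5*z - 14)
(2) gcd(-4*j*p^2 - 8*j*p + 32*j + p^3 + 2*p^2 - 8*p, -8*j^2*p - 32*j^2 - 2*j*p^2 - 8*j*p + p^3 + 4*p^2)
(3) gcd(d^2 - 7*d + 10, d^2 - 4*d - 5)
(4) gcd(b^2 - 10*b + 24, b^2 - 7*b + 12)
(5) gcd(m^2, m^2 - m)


(1) = z + 7
(2) = -4*j*p - 16*j + p^2 + 4*p
(3) = d - 5
(4) = gcd((b - 6)*(b - 4), (b - 4)*(b - 3)) = b - 4
(5) = m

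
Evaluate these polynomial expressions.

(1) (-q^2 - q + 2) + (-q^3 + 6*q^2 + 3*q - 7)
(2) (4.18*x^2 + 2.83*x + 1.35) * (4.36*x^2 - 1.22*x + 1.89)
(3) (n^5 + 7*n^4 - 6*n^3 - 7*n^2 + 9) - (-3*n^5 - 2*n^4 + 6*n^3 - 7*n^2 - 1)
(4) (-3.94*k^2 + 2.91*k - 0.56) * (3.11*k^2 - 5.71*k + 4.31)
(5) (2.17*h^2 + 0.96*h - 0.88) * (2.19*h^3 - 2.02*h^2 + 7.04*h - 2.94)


(1) = -q^3 + 5*q^2 + 2*q - 5
(2) = 18.2248*x^4 + 7.2392*x^3 + 10.3336*x^2 + 3.7017*x + 2.5515
(3) = 4*n^5 + 9*n^4 - 12*n^3 + 10
(4) = -12.2534*k^4 + 31.5475*k^3 - 35.3391*k^2 + 15.7397*k - 2.4136
(5) = 4.7523*h^5 - 2.281*h^4 + 11.4104*h^3 + 2.1562*h^2 - 9.0176*h + 2.5872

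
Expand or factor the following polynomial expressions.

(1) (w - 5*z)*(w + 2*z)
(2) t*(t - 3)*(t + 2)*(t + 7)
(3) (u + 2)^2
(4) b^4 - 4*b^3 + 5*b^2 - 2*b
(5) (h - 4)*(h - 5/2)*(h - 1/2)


(1) = w^2 - 3*w*z - 10*z^2
(2) = t^4 + 6*t^3 - 13*t^2 - 42*t
(3) = u^2 + 4*u + 4
(4) = b*(b - 2)*(b - 1)^2
(5) = h^3 - 7*h^2 + 53*h/4 - 5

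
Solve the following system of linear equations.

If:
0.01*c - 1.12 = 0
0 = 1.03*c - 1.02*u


Then:
c = 112.00
u = 113.10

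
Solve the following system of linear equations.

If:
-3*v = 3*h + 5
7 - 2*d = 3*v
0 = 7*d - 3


Then:
d = 3/7
h = -26/7
v = 43/21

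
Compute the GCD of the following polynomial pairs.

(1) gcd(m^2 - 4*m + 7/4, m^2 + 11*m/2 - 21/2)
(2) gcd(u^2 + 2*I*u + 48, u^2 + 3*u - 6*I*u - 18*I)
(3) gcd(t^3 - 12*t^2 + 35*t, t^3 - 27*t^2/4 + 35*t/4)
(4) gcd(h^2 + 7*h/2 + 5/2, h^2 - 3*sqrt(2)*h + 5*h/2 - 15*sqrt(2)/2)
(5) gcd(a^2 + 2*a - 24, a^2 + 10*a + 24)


(1) = gcd((m - 7/2)*(m - 1/2), (m - 3/2)*(m + 7)) = 1
(2) = u - 6*I
(3) = t^2 - 5*t
(4) = h + 5/2
(5) = a + 6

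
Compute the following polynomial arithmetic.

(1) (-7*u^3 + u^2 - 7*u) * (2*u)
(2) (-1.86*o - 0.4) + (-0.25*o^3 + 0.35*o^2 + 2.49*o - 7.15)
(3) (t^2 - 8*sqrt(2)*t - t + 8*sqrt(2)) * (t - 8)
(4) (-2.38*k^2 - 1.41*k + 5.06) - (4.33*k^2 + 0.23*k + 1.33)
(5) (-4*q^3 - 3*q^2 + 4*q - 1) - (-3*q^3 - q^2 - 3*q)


(1) = -14*u^4 + 2*u^3 - 14*u^2
(2) = -0.25*o^3 + 0.35*o^2 + 0.63*o - 7.55
(3) = t^3 - 8*sqrt(2)*t^2 - 9*t^2 + 8*t + 72*sqrt(2)*t - 64*sqrt(2)
(4) = -6.71*k^2 - 1.64*k + 3.73
(5) = -q^3 - 2*q^2 + 7*q - 1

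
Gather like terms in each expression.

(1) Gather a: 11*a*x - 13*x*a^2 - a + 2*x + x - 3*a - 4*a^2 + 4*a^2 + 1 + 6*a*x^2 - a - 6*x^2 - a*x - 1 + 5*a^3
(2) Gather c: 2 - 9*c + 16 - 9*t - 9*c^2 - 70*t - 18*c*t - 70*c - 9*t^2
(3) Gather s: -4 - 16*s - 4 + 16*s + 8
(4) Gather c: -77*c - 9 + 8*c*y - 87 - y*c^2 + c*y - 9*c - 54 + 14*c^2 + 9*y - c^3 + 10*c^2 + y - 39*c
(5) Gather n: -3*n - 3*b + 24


(1) = 5*a^3 - 13*a^2*x + a*(6*x^2 + 10*x - 5) - 6*x^2 + 3*x
(2) = -9*c^2 + c*(-18*t - 79) - 9*t^2 - 79*t + 18
(3) = 0
(4) = -c^3 + c^2*(24 - y) + c*(9*y - 125) + 10*y - 150
(5) = -3*b - 3*n + 24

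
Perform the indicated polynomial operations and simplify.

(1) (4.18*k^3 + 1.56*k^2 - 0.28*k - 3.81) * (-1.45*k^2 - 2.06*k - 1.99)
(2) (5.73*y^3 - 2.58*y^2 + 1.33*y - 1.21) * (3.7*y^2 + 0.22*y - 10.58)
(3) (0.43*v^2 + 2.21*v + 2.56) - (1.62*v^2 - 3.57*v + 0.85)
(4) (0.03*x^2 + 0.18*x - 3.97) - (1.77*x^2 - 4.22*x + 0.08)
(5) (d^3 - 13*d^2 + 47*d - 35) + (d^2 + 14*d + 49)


(1) = -6.061*k^5 - 10.8728*k^4 - 11.1258*k^3 + 2.9969*k^2 + 8.4058*k + 7.5819
(2) = 21.201*y^5 - 8.2854*y^4 - 56.27*y^3 + 23.112*y^2 - 14.3376*y + 12.8018
(3) = -1.19*v^2 + 5.78*v + 1.71
(4) = -1.74*x^2 + 4.4*x - 4.05
(5) = d^3 - 12*d^2 + 61*d + 14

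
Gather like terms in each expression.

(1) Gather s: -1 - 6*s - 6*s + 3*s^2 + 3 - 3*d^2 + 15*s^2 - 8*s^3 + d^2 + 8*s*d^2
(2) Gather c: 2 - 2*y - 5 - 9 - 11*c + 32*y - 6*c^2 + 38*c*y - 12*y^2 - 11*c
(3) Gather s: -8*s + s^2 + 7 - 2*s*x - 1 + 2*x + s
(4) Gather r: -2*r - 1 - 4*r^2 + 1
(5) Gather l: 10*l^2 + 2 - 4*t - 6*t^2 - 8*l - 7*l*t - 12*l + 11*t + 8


(1) = -2*d^2 - 8*s^3 + 18*s^2 + s*(8*d^2 - 12) + 2
(2) = -6*c^2 + c*(38*y - 22) - 12*y^2 + 30*y - 12
(3) = s^2 + s*(-2*x - 7) + 2*x + 6
(4) = -4*r^2 - 2*r
(5) = 10*l^2 + l*(-7*t - 20) - 6*t^2 + 7*t + 10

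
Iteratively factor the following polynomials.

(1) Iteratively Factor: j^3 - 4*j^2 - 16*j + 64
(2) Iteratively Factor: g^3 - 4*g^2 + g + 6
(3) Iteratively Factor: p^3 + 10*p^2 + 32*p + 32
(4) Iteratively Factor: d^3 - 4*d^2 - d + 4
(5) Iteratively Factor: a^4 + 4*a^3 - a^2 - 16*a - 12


(1) = (j - 4)*(j^2 - 16) = (j - 4)^2*(j + 4)
(2) = (g - 3)*(g^2 - g - 2) = (g - 3)*(g - 2)*(g + 1)
(3) = (p + 2)*(p^2 + 8*p + 16) = (p + 2)*(p + 4)*(p + 4)
(4) = (d + 1)*(d^2 - 5*d + 4) = (d - 4)*(d + 1)*(d - 1)
(5) = (a + 1)*(a^3 + 3*a^2 - 4*a - 12) = (a + 1)*(a + 3)*(a^2 - 4) = (a - 2)*(a + 1)*(a + 3)*(a + 2)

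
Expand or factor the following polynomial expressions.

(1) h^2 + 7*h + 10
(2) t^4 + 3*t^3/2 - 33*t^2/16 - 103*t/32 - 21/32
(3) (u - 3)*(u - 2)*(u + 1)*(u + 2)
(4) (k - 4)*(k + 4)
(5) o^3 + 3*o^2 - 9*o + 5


(1) = (h + 2)*(h + 5)
(2) = (t - 3/2)*(t + 1/4)*(t + 1)*(t + 7/4)
(3) = u^4 - 2*u^3 - 7*u^2 + 8*u + 12
(4) = k^2 - 16
(5) = (o - 1)^2*(o + 5)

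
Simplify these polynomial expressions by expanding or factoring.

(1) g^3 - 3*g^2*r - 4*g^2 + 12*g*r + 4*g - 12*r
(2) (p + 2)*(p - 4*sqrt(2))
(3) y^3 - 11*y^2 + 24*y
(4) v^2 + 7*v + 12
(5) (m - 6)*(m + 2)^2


(1) = (g - 2)^2*(g - 3*r)
(2) = p^2 - 4*sqrt(2)*p + 2*p - 8*sqrt(2)
(3) = y*(y - 8)*(y - 3)
(4) = (v + 3)*(v + 4)
(5) = m^3 - 2*m^2 - 20*m - 24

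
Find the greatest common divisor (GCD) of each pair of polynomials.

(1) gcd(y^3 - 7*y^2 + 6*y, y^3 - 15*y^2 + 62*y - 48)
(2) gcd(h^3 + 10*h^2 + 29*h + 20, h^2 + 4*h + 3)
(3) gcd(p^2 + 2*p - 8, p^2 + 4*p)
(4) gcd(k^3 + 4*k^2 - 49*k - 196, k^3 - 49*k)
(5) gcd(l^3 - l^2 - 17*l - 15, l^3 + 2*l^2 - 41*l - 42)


(1) = gcd(y*(y - 6)*(y - 1), (y - 8)*(y - 6)*(y - 1)) = y^2 - 7*y + 6
(2) = gcd((h + 1)*(h + 4)*(h + 5), (h + 1)*(h + 3)) = h + 1
(3) = p + 4
(4) = k^2 - 49
(5) = l + 1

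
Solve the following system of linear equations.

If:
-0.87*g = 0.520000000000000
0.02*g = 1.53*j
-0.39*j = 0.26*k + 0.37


Then:
g = -0.60
j = -0.01
k = -1.41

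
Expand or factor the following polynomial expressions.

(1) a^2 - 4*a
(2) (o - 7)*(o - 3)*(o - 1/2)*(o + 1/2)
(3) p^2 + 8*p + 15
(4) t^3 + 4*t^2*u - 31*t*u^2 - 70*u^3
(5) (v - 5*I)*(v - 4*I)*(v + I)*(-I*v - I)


(1) = a*(a - 4)
(2) = o^4 - 10*o^3 + 83*o^2/4 + 5*o/2 - 21/4
(3) = (p + 3)*(p + 5)
(4) = (t - 5*u)*(t + 2*u)*(t + 7*u)
(5) = -I*v^4 - 8*v^3 - I*v^3 - 8*v^2 + 11*I*v^2 - 20*v + 11*I*v - 20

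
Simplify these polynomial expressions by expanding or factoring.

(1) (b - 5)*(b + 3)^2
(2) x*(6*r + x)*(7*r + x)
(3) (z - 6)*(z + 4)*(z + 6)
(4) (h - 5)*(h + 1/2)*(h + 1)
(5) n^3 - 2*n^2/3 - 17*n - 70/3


(1) = b^3 + b^2 - 21*b - 45
(2) = 42*r^2*x + 13*r*x^2 + x^3
(3) = z^3 + 4*z^2 - 36*z - 144
(4) = h^3 - 7*h^2/2 - 7*h - 5/2
(5) = (n - 5)*(n + 2)*(n + 7/3)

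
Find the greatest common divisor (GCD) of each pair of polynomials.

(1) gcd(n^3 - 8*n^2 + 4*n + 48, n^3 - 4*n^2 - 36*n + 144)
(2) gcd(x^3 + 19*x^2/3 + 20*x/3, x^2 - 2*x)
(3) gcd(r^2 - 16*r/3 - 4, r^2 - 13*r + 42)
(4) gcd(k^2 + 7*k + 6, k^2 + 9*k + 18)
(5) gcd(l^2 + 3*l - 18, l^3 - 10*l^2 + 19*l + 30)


(1) = n^2 - 10*n + 24
(2) = gcd(x*(x + 4/3)*(x + 5), x*(x - 2)) = x
(3) = gcd((r - 6)*(r + 2/3), (r - 7)*(r - 6)) = r - 6
(4) = gcd((k + 1)*(k + 6), (k + 3)*(k + 6)) = k + 6
(5) = 1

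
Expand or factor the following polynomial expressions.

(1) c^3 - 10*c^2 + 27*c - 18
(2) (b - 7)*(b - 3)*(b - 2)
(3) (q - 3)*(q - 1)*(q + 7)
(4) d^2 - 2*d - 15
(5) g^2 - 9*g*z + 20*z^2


(1) = (c - 6)*(c - 3)*(c - 1)
(2) = b^3 - 12*b^2 + 41*b - 42
(3) = q^3 + 3*q^2 - 25*q + 21
(4) = (d - 5)*(d + 3)
(5) = (g - 5*z)*(g - 4*z)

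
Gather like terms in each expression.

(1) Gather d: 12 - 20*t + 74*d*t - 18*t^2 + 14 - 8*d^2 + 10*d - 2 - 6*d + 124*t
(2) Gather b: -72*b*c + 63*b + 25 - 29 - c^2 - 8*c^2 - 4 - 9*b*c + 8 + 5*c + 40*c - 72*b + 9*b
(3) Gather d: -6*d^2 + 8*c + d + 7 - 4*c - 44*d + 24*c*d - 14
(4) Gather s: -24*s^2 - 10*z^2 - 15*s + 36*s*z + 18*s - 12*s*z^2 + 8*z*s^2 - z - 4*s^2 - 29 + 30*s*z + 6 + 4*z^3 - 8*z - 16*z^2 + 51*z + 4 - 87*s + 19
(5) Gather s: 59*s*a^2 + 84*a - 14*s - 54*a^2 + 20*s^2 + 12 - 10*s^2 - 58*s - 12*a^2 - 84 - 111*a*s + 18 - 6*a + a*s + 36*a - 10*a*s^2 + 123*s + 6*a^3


(1) = -8*d^2 + d*(74*t + 4) - 18*t^2 + 104*t + 24
(2) = -81*b*c - 9*c^2 + 45*c
(3) = 4*c - 6*d^2 + d*(24*c - 43) - 7
(4) = s^2*(8*z - 28) + s*(-12*z^2 + 66*z - 84) + 4*z^3 - 26*z^2 + 42*z
(5) = 6*a^3 - 66*a^2 + 114*a + s^2*(10 - 10*a) + s*(59*a^2 - 110*a + 51) - 54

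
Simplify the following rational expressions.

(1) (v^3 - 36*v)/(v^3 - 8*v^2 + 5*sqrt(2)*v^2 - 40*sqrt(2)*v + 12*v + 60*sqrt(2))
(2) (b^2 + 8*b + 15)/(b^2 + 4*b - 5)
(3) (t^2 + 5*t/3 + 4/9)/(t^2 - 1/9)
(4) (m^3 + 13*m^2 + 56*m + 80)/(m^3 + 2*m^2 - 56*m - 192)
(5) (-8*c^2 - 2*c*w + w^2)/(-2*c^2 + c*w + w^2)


(1) = (v^2 + 6*v)/(v^2 + v*(-2 + 5*sqrt(2)) - 10*sqrt(2))
(2) = (b + 3)/(b - 1)
(3) = (3*t + 4)/(3*t - 1)
(4) = (m^2 + 9*m + 20)/(m^2 - 2*m - 48)
(5) = (-4*c + w)/(-c + w)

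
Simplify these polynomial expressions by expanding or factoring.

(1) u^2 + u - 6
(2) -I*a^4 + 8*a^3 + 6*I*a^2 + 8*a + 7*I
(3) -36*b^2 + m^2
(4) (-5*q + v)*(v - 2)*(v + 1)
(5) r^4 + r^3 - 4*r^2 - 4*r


(1) = (u - 2)*(u + 3)
(2) = (a - I)*(a + I)*(a + 7*I)*(-I*a + 1)
(3) = (-6*b + m)*(6*b + m)
(4) = -5*q*v^2 + 5*q*v + 10*q + v^3 - v^2 - 2*v
(5) = r*(r - 2)*(r + 1)*(r + 2)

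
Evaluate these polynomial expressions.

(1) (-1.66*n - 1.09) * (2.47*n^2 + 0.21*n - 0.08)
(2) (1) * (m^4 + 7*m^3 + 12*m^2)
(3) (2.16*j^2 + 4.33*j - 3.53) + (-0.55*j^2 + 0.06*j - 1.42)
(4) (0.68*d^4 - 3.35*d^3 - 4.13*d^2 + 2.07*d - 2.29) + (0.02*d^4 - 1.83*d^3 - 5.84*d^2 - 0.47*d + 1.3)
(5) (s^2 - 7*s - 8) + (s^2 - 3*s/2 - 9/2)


(1) = -4.1002*n^3 - 3.0409*n^2 - 0.0961*n + 0.0872
(2) = m^4 + 7*m^3 + 12*m^2
(3) = 1.61*j^2 + 4.39*j - 4.95
(4) = 0.7*d^4 - 5.18*d^3 - 9.97*d^2 + 1.6*d - 0.99
(5) = 2*s^2 - 17*s/2 - 25/2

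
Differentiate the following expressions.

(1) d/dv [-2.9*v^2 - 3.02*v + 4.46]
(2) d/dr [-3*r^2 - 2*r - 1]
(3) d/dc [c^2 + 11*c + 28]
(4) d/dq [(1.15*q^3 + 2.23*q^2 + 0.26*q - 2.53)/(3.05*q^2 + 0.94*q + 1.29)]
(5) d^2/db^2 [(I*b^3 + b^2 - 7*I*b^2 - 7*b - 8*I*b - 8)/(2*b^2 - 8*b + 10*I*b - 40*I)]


(1) = -5.8*v - 3.02
(2) = -6*r - 2
(3) = 2*c + 11
(4) = (3.5075*q^4 + 2.162*q^3 + 5.7537*q^2 + 21.1864*q + 2.7136)/(9.3025*q^4 + 5.734*q^3 + 8.7526*q^2 + 2.4252*q + 1.6641)
(5) = (b^3*(-18 - 50*I) + b^2*(156 + 360*I) + b*(576 - 1740*I) - 268 + 4320*I)/(b^6 + b^5*(-12 + 15*I) + b^4*(-27 - 180*I) + b^3*(836 + 595*I) + b^2*(-3600 + 540*I) + b*(4800 - 6000*I) + 8000*I)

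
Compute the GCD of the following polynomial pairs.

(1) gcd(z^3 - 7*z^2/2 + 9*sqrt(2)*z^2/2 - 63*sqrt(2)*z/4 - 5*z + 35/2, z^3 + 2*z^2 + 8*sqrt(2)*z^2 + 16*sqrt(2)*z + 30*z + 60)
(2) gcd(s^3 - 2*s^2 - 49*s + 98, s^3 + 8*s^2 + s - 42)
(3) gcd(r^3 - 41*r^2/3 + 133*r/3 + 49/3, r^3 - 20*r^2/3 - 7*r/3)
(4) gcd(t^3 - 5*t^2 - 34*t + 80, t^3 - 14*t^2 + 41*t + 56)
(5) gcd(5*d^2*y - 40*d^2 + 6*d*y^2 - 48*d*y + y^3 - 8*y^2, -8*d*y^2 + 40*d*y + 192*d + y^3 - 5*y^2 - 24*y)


(1) = z + 5*sqrt(2)
(2) = s^2 + 5*s - 14
(3) = r^2 - 20*r/3 - 7/3
(4) = t - 8
(5) = y - 8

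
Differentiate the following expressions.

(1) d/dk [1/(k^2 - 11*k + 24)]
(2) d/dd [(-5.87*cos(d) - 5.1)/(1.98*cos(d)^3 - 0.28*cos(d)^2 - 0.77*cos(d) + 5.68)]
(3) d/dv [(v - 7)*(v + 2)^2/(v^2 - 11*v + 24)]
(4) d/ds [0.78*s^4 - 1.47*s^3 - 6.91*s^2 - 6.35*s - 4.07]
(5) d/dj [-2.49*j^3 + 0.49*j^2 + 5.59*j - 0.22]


(1) = (11 - 2*k)/(k^2 - 11*k + 24)^2
(2) = (-23.2452*cos(d)^3 - 28.6504*cos(d)^2 + 2.856*cos(d) + 37.2686)*sin(d)/(3.9204*cos(d)^6 - 1.1088*cos(d)^5 - 2.9708*cos(d)^4 + 22.924*cos(d)^3 - 2.5879*cos(d)^2 - 8.7472*cos(d) + 32.2624)
(3) = (v^4 - 22*v^3 + 129*v^2 - 88*v - 884)/(v^4 - 22*v^3 + 169*v^2 - 528*v + 576)
(4) = 3.12*s^3 - 4.41*s^2 - 13.82*s - 6.35
(5) = -7.47*j^2 + 0.98*j + 5.59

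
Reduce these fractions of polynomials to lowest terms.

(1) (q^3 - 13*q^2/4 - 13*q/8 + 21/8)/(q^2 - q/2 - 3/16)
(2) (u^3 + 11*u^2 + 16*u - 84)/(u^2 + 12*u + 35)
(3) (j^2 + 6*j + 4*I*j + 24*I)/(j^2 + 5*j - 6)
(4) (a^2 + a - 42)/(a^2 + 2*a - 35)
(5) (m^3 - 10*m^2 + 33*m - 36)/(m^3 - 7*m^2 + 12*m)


(1) = (4*q^2 - 10*q - 14)/(4*q + 1)
(2) = (u^2 + 4*u - 12)/(u + 5)
(3) = (j + 4*I)/(j - 1)
(4) = (a - 6)/(a - 5)
(5) = (m - 3)/m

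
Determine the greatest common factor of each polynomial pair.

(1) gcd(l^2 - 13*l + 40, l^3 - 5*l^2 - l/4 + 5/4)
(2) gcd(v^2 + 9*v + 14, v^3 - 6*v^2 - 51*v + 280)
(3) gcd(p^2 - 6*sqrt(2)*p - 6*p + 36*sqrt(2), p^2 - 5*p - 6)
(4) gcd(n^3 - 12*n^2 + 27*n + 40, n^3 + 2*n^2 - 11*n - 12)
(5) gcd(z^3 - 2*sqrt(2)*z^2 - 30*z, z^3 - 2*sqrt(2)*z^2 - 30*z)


(1) = l - 5
(2) = v + 7
(3) = gcd((p - 6)*(p - 6*sqrt(2)), (p - 6)*(p + 1)) = p - 6
(4) = n + 1
(5) = gcd(z*(z - 5*sqrt(2))*(z + 3*sqrt(2)), z*(z - 5*sqrt(2))*(z + 3*sqrt(2))) = z^3 - 2*sqrt(2)*z^2 - 30*z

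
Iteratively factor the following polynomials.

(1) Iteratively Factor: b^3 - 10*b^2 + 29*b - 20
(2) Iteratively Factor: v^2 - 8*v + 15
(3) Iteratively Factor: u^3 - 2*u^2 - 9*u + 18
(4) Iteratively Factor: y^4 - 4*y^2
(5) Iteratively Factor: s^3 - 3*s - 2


(1) = (b - 1)*(b^2 - 9*b + 20) = (b - 5)*(b - 1)*(b - 4)
(2) = (v - 5)*(v - 3)
(3) = (u - 2)*(u^2 - 9) = (u - 3)*(u - 2)*(u + 3)
(4) = (y)*(y^3 - 4*y) = y*(y - 2)*(y^2 + 2*y) = y*(y - 2)*(y + 2)*(y)
(5) = (s + 1)*(s^2 - s - 2) = (s - 2)*(s + 1)*(s + 1)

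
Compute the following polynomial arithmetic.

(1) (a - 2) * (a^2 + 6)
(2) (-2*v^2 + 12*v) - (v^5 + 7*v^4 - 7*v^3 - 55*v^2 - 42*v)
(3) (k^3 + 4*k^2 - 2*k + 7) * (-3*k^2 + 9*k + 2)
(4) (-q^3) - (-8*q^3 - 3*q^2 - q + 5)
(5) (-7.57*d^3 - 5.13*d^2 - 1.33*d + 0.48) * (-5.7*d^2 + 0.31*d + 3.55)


(1) = a^3 - 2*a^2 + 6*a - 12
(2) = -v^5 - 7*v^4 + 7*v^3 + 53*v^2 + 54*v
(3) = -3*k^5 - 3*k^4 + 44*k^3 - 31*k^2 + 59*k + 14
(4) = 7*q^3 + 3*q^2 + q - 5
(5) = 43.149*d^5 + 26.8943*d^4 - 20.8828*d^3 - 21.3598*d^2 - 4.5727*d + 1.704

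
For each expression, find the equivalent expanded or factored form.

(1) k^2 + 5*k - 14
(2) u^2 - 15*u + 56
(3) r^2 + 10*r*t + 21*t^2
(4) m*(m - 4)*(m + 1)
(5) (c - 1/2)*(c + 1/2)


(1) = (k - 2)*(k + 7)
(2) = (u - 8)*(u - 7)
(3) = (r + 3*t)*(r + 7*t)
(4) = m^3 - 3*m^2 - 4*m
(5) = c^2 - 1/4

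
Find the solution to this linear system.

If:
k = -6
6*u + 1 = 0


Then:
k = -6
u = -1/6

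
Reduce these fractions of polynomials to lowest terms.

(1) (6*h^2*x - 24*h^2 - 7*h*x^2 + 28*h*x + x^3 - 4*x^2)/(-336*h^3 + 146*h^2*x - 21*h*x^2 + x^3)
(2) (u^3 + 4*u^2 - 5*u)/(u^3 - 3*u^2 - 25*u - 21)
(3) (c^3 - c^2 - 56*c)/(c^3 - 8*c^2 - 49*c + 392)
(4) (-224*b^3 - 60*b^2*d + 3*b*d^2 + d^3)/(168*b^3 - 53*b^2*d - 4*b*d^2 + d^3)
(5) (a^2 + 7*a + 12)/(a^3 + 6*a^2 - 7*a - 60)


(1) = (-h*x + 4*h + x^2 - 4*x)/(56*h^2 - 15*h*x + x^2)
(2) = (u^3 + 4*u^2 - 5*u)/(u^3 - 3*u^2 - 25*u - 21)
(3) = c/(c - 7)
(4) = (-4*b - d)/(3*b - d)
(5) = (a + 3)/(a^2 + 2*a - 15)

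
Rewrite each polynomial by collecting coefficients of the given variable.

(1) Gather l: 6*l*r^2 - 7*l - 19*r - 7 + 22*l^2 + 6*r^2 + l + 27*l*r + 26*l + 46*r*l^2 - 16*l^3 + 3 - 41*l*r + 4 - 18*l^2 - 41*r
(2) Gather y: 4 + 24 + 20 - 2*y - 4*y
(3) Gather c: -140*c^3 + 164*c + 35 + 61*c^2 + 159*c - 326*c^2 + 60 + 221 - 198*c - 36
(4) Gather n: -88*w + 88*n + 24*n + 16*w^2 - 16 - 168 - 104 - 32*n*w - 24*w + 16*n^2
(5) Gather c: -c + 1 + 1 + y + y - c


(1) = -16*l^3 + l^2*(46*r + 4) + l*(6*r^2 - 14*r + 20) + 6*r^2 - 60*r
(2) = 48 - 6*y
(3) = -140*c^3 - 265*c^2 + 125*c + 280
(4) = 16*n^2 + n*(112 - 32*w) + 16*w^2 - 112*w - 288
(5) = -2*c + 2*y + 2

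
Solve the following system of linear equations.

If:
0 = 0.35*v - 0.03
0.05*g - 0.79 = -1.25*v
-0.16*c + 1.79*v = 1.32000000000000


Then:
c = -7.29
g = 13.66
v = 0.09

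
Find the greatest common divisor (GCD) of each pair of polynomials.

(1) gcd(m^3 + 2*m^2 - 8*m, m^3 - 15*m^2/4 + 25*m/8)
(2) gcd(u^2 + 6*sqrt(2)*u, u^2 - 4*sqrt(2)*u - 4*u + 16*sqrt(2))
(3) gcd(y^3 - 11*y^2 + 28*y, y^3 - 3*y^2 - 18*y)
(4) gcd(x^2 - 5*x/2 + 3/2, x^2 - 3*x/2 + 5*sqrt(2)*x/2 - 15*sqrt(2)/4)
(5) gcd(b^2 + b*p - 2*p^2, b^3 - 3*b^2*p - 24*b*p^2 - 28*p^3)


(1) = m
(2) = 1
(3) = gcd(y*(y - 7)*(y - 4), y*(y - 6)*(y + 3)) = y
(4) = x - 3/2
(5) = gcd((b - p)*(b + 2*p), (b - 7*p)*(b + 2*p)^2) = b + 2*p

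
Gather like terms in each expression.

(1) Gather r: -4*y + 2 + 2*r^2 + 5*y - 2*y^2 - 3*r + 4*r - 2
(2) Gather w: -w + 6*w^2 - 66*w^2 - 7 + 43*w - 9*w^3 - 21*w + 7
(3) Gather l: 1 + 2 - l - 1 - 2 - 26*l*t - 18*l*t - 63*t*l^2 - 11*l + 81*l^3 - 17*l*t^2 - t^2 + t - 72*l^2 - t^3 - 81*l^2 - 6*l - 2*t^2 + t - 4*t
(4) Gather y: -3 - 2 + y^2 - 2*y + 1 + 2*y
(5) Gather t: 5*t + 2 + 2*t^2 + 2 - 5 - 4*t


(1) = 2*r^2 + r - 2*y^2 + y
(2) = -9*w^3 - 60*w^2 + 21*w
(3) = 81*l^3 + l^2*(-63*t - 153) + l*(-17*t^2 - 44*t - 18) - t^3 - 3*t^2 - 2*t
(4) = y^2 - 4
(5) = 2*t^2 + t - 1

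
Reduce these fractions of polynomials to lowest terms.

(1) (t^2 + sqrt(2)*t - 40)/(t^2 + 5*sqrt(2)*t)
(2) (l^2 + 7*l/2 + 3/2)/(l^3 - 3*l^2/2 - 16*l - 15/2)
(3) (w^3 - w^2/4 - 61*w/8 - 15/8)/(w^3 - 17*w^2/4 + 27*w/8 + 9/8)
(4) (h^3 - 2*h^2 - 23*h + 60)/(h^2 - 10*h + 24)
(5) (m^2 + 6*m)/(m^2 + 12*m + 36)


(1) = (t - 4*sqrt(2))/t
(2) = 1/(l - 5)
(3) = (2*w + 5)/(2*w - 3)
(4) = (h^2 + 2*h - 15)/(h - 6)
(5) = m/(m + 6)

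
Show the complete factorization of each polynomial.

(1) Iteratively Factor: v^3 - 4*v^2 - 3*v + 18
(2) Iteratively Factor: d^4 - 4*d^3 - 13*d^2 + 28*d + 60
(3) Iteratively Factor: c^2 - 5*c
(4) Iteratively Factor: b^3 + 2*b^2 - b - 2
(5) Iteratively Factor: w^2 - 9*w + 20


(1) = (v - 3)*(v^2 - v - 6) = (v - 3)*(v + 2)*(v - 3)
(2) = (d + 2)*(d^3 - 6*d^2 - d + 30) = (d - 5)*(d + 2)*(d^2 - d - 6) = (d - 5)*(d + 2)^2*(d - 3)
(3) = (c - 5)*(c)
(4) = (b + 2)*(b^2 - 1) = (b + 1)*(b + 2)*(b - 1)
(5) = (w - 5)*(w - 4)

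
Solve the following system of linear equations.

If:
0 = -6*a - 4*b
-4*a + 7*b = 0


Then:
a = 0
b = 0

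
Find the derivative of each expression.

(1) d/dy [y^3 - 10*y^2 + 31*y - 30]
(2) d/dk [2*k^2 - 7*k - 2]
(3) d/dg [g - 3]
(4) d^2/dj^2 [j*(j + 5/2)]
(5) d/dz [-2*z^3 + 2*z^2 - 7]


(1) = 3*y^2 - 20*y + 31
(2) = 4*k - 7
(3) = 1
(4) = 2
(5) = 2*z*(2 - 3*z)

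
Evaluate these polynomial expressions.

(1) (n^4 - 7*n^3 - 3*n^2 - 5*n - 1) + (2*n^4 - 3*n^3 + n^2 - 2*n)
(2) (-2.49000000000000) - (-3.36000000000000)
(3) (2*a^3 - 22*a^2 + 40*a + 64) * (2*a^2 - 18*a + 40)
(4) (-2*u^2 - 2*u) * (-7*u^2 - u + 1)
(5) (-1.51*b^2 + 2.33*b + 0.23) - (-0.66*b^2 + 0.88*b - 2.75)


(1) = 3*n^4 - 10*n^3 - 2*n^2 - 7*n - 1
(2) = 0.870000000000000
(3) = 4*a^5 - 80*a^4 + 556*a^3 - 1472*a^2 + 448*a + 2560
(4) = 14*u^4 + 16*u^3 - 2*u
(5) = -0.85*b^2 + 1.45*b + 2.98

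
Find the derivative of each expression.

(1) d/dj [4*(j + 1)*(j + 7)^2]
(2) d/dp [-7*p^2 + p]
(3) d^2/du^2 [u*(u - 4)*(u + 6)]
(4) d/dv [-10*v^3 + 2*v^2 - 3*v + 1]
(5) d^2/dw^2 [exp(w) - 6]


(1) = 12*(j + 3)*(j + 7)
(2) = 1 - 14*p
(3) = 6*u + 4
(4) = -30*v^2 + 4*v - 3
(5) = exp(w)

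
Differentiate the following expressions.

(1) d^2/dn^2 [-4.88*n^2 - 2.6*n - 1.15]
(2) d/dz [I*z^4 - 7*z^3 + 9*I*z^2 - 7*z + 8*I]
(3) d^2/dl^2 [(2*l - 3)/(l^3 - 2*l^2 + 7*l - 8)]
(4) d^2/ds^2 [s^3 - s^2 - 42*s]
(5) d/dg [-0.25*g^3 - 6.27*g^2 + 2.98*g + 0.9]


(1) = -9.76000000000000
(2) = 4*I*z^3 - 21*z^2 + 18*I*z - 7
(3) = 2*((2*l - 3)*(3*l^2 - 4*l + 7)^2 + (-6*l^2 + 8*l - (2*l - 3)*(3*l - 2) - 14)*(l^3 - 2*l^2 + 7*l - 8))/(l^3 - 2*l^2 + 7*l - 8)^3
(4) = 6*s - 2
(5) = -0.75*g^2 - 12.54*g + 2.98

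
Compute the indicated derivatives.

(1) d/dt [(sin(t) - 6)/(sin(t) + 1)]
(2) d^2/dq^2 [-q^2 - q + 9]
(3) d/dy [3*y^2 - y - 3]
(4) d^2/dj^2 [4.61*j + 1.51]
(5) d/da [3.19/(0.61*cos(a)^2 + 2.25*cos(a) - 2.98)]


(1) = 7*cos(t)/(sin(t) + 1)^2
(2) = -2
(3) = 6*y - 1
(4) = 0
(5) = (3.8918*cos(a) + 7.1775)*sin(a)/(0.61*cos(a)^2 + 2.25*cos(a) - 2.98)^2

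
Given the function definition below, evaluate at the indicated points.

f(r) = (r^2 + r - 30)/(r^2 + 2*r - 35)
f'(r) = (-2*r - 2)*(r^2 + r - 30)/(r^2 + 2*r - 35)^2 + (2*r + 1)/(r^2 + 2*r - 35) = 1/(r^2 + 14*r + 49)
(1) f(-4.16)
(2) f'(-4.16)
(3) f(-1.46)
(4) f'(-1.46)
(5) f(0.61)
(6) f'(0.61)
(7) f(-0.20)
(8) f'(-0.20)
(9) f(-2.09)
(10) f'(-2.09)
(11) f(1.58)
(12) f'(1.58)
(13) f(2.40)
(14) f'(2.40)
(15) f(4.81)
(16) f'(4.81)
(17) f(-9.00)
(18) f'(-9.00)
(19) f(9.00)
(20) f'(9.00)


(1) = 0.65
(2) = 0.12
(3) = 0.82
(4) = 0.03
(5) = 0.87
(6) = 0.02
(7) = 0.85
(8) = 0.02
(9) = 0.80
(10) = 0.04
(11) = 0.88
(12) = 0.01
(13) = 0.89
(14) = 0.01
(15) = 0.92
(16) = 0.01
(17) = 1.50
(18) = 0.25
(19) = 0.94
(20) = 0.00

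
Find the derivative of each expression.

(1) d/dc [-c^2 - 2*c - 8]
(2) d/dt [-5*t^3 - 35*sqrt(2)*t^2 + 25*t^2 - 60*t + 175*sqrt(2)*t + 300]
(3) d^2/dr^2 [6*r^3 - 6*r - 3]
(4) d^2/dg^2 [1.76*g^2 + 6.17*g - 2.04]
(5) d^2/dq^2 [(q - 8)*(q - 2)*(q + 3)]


(1) = -2*c - 2
(2) = -15*t^2 - 70*sqrt(2)*t + 50*t - 60 + 175*sqrt(2)
(3) = 36*r
(4) = 3.52000000000000
(5) = 6*q - 14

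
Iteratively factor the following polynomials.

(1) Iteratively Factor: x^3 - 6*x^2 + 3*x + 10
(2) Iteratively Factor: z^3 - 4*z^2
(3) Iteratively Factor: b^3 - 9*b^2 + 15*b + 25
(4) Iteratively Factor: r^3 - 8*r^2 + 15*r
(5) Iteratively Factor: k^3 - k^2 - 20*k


(1) = (x + 1)*(x^2 - 7*x + 10) = (x - 2)*(x + 1)*(x - 5)
(2) = (z)*(z^2 - 4*z) = z*(z - 4)*(z)
(3) = (b - 5)*(b^2 - 4*b - 5) = (b - 5)^2*(b + 1)
(4) = (r)*(r^2 - 8*r + 15) = r*(r - 3)*(r - 5)
(5) = (k + 4)*(k^2 - 5*k) = k*(k + 4)*(k - 5)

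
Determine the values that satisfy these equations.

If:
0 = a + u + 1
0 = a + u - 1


Then:
No Solution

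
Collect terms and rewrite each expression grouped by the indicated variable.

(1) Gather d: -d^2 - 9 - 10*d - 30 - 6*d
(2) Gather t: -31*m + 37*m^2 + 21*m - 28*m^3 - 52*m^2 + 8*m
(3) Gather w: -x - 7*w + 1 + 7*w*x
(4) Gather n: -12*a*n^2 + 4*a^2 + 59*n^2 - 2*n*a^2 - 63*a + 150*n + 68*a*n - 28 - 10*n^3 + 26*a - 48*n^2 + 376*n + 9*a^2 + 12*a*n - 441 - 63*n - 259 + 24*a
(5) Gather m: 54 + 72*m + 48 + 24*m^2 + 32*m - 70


(1) = -d^2 - 16*d - 39
(2) = -28*m^3 - 15*m^2 - 2*m
(3) = w*(7*x - 7) - x + 1
(4) = 13*a^2 - 13*a - 10*n^3 + n^2*(11 - 12*a) + n*(-2*a^2 + 80*a + 463) - 728
(5) = 24*m^2 + 104*m + 32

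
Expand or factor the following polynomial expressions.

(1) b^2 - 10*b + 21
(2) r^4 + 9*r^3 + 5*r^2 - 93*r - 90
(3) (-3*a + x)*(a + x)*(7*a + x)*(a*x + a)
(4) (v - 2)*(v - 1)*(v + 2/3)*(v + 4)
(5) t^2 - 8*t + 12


(1) = (b - 7)*(b - 3)
(2) = (r - 3)*(r + 1)*(r + 5)*(r + 6)
(3) = -21*a^4*x - 21*a^4 - 17*a^3*x^2 - 17*a^3*x + 5*a^2*x^3 + 5*a^2*x^2 + a*x^4 + a*x^3
(4) = v^4 + 5*v^3/3 - 28*v^2/3 + 4*v/3 + 16/3
(5) = (t - 6)*(t - 2)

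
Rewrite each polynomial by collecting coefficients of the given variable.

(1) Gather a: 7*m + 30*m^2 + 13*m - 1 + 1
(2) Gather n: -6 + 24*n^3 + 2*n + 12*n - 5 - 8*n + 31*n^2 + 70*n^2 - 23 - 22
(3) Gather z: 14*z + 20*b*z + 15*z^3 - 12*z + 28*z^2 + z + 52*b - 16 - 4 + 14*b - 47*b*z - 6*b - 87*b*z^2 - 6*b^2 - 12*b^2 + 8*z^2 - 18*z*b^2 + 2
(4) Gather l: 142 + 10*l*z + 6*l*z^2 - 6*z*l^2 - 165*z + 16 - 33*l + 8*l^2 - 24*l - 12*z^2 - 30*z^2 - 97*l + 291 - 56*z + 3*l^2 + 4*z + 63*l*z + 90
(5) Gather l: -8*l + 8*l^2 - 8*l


(1) = 30*m^2 + 20*m
(2) = 24*n^3 + 101*n^2 + 6*n - 56
(3) = -18*b^2 + 60*b + 15*z^3 + z^2*(36 - 87*b) + z*(-18*b^2 - 27*b + 3) - 18
(4) = l^2*(11 - 6*z) + l*(6*z^2 + 73*z - 154) - 42*z^2 - 217*z + 539
(5) = 8*l^2 - 16*l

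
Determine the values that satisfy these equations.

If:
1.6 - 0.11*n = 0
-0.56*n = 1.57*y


Then:
n = 14.55
y = -5.19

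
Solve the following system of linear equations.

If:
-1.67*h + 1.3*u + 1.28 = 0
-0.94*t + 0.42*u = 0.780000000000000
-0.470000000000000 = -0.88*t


Then:
h = 3.14
t = 0.53
u = 3.05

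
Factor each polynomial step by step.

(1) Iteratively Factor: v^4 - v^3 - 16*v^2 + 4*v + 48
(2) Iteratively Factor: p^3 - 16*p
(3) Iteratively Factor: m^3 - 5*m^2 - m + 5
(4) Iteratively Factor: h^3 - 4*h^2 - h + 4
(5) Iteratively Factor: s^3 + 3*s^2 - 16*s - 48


(1) = (v - 4)*(v^3 + 3*v^2 - 4*v - 12) = (v - 4)*(v - 2)*(v^2 + 5*v + 6) = (v - 4)*(v - 2)*(v + 3)*(v + 2)
(2) = (p + 4)*(p^2 - 4*p) = (p - 4)*(p + 4)*(p)
(3) = (m + 1)*(m^2 - 6*m + 5) = (m - 5)*(m + 1)*(m - 1)
(4) = (h + 1)*(h^2 - 5*h + 4) = (h - 1)*(h + 1)*(h - 4)
(5) = (s + 3)*(s^2 - 16) = (s + 3)*(s + 4)*(s - 4)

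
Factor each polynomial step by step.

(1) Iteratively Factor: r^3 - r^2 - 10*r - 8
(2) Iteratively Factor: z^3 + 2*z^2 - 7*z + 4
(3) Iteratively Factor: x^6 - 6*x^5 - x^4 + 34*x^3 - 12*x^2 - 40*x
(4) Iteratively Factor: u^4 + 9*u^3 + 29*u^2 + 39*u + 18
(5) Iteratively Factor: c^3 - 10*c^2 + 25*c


(1) = (r + 1)*(r^2 - 2*r - 8) = (r - 4)*(r + 1)*(r + 2)
(2) = (z - 1)*(z^2 + 3*z - 4) = (z - 1)*(z + 4)*(z - 1)
(3) = (x + 1)*(x^5 - 7*x^4 + 6*x^3 + 28*x^2 - 40*x) = (x + 1)*(x + 2)*(x^4 - 9*x^3 + 24*x^2 - 20*x) = (x - 2)*(x + 1)*(x + 2)*(x^3 - 7*x^2 + 10*x) = (x - 2)^2*(x + 1)*(x + 2)*(x^2 - 5*x) = x*(x - 2)^2*(x + 1)*(x + 2)*(x - 5)
(4) = (u + 2)*(u^3 + 7*u^2 + 15*u + 9) = (u + 2)*(u + 3)*(u^2 + 4*u + 3) = (u + 2)*(u + 3)^2*(u + 1)
(5) = (c - 5)*(c^2 - 5*c) = c*(c - 5)*(c - 5)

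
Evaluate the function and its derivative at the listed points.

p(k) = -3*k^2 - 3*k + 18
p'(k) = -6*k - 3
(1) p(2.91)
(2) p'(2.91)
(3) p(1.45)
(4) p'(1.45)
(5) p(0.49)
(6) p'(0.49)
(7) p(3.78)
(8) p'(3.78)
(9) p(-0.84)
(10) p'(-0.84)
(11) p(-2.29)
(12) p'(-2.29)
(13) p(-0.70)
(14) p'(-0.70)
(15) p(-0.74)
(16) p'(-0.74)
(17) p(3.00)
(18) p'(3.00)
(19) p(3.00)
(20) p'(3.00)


(1) = -16.13
(2) = -20.46
(3) = 7.34
(4) = -11.70
(5) = 15.81
(6) = -5.94
(7) = -36.21
(8) = -25.68
(9) = 18.40
(10) = 2.04
(11) = 9.14
(12) = 10.74
(13) = 18.63
(14) = 1.20
(15) = 18.58
(16) = 1.44
(17) = -18.00
(18) = -21.00
(19) = -18.00
(20) = -21.00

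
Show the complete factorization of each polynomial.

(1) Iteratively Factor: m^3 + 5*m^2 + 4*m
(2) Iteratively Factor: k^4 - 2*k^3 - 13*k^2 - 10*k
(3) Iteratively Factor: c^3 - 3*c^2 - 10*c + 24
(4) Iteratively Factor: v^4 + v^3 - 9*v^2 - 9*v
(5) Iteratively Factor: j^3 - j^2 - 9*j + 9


(1) = (m + 4)*(m^2 + m) = m*(m + 4)*(m + 1)
(2) = (k - 5)*(k^3 + 3*k^2 + 2*k) = k*(k - 5)*(k^2 + 3*k + 2) = k*(k - 5)*(k + 1)*(k + 2)
(3) = (c + 3)*(c^2 - 6*c + 8) = (c - 4)*(c + 3)*(c - 2)
(4) = (v + 3)*(v^3 - 2*v^2 - 3*v) = v*(v + 3)*(v^2 - 2*v - 3) = v*(v - 3)*(v + 3)*(v + 1)
(5) = (j + 3)*(j^2 - 4*j + 3) = (j - 1)*(j + 3)*(j - 3)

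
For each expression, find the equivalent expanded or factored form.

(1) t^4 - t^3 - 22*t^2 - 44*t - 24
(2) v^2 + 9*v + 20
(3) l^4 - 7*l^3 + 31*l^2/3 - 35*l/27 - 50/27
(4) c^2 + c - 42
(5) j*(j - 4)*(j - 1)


(1) = (t - 6)*(t + 1)*(t + 2)^2
(2) = (v + 4)*(v + 5)
(3) = (l - 5)*(l - 5/3)*(l - 2/3)*(l + 1/3)
(4) = (c - 6)*(c + 7)
(5) = j^3 - 5*j^2 + 4*j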